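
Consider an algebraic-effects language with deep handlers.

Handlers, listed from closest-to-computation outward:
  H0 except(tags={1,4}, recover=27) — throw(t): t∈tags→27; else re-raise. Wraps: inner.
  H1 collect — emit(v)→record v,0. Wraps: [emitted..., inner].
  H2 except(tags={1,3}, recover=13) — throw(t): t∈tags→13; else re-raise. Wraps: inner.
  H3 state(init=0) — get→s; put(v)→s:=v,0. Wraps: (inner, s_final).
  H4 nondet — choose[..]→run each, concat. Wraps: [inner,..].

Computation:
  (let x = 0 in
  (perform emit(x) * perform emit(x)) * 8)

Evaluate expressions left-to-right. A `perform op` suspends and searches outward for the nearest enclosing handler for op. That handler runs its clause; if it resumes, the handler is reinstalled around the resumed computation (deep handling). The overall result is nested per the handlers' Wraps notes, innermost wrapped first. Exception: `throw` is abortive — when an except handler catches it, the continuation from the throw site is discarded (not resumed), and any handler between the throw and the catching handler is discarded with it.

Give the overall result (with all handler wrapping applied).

Working:
emit(0) @ H1 ⇒ out+=0
emit(0) @ H1 ⇒ out+=0
H0 returns 0
H1 returns [0, 0, 0]
H2 returns [0, 0, 0]
H3 returns ([0, 0, 0], 0)
H4 returns [([0, 0, 0], 0)]
= [([0, 0, 0], 0)]

Answer: [([0, 0, 0], 0)]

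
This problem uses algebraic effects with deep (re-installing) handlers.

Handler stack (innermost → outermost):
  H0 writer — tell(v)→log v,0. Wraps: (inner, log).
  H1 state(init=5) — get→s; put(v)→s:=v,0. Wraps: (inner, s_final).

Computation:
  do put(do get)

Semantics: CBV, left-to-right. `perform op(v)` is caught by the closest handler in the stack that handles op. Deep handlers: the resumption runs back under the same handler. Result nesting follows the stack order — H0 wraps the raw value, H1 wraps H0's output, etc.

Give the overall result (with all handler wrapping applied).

Answer: ((0, ()), 5)

Evaluation trace:
get @ H1 ⇒ 5
put(5) @ H1 ⇒ s:=5
H0 returns (0, ())
H1 returns ((0, ()), 5)
= ((0, ()), 5)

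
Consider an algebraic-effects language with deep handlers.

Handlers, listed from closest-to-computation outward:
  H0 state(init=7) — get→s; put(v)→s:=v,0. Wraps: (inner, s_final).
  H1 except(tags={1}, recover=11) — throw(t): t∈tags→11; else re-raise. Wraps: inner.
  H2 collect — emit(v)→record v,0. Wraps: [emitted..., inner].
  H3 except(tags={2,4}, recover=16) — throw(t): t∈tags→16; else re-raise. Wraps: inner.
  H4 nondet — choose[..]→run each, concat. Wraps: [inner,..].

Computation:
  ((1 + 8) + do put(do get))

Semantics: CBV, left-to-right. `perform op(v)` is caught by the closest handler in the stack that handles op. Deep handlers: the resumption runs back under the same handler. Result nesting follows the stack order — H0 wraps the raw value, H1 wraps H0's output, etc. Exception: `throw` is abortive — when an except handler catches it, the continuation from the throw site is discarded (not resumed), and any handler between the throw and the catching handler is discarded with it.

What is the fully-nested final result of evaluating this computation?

Answer: [[(9, 7)]]

Evaluation trace:
get @ H0 ⇒ 7
put(7) @ H0 ⇒ s:=7
H0 returns (9, 7)
H1 returns (9, 7)
H2 returns [(9, 7)]
H3 returns [(9, 7)]
H4 returns [[(9, 7)]]
= [[(9, 7)]]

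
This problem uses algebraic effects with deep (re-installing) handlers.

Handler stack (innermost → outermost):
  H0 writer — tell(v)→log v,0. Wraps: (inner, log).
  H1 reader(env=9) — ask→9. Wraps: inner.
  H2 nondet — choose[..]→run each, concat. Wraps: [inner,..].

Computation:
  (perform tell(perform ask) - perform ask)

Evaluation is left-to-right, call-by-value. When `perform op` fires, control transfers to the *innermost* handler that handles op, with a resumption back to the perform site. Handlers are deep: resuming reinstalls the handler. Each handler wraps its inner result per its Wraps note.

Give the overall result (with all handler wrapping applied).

Evaluation trace:
ask @ H1 ⇒ 9
tell(9) @ H0 ⇒ log+=9
ask @ H1 ⇒ 9
H0 returns (-9, (9))
H1 returns (-9, (9))
H2 returns [(-9, (9))]
= [(-9, (9))]

Answer: [(-9, (9))]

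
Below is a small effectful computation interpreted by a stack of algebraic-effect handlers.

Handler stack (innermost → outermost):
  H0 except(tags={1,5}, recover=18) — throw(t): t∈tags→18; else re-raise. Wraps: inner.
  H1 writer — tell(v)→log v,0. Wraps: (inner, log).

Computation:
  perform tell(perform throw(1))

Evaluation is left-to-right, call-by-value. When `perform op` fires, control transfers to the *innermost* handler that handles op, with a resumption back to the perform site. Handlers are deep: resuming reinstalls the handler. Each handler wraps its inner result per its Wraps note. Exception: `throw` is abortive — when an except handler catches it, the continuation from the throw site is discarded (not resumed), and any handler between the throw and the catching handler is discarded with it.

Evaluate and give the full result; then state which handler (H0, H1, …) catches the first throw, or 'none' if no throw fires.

Step-by-step:
throw(1) @ H0 caught ⇒ 18
H1 returns (18, ())
= (18, ())

Answer: (18, ()) ; first throw caught by: H0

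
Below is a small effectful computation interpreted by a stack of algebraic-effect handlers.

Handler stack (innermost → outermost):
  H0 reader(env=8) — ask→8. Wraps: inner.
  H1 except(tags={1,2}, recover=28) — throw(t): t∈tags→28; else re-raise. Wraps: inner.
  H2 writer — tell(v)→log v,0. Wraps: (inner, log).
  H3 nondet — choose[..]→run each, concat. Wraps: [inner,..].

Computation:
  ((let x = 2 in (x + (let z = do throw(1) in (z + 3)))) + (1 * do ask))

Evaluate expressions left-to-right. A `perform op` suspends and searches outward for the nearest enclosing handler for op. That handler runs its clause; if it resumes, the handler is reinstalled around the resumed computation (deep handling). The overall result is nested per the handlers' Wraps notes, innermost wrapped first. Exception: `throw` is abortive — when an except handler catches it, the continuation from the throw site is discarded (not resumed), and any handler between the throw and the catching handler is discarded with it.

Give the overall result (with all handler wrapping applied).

Evaluation trace:
throw(1) @ H1 caught ⇒ 28
H2 returns (28, ())
H3 returns [(28, ())]
= [(28, ())]

Answer: [(28, ())]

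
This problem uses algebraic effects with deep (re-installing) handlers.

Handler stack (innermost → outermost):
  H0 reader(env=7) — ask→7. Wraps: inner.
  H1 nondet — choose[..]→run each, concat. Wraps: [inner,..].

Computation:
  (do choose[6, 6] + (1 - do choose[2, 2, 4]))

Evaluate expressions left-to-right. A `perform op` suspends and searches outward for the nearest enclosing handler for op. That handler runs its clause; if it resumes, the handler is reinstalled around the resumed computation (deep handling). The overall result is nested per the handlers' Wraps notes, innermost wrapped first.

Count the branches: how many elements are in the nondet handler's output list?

Step-by-step:
choose[6, 6] @ H1
  branch[0] choose=6:
    choose[2, 2, 4] @ H1
      branch[0] choose=2:
        H0 returns 5
        H1 returns [5]
      branch[1] choose=2:
        H0 returns 5
        H1 returns [5]
      branch[2] choose=4:
        H0 returns 3
        H1 returns [3]
  branch[1] choose=6:
    choose[2, 2, 4] @ H1
      branch[0] choose=2:
        H0 returns 5
        H1 returns [5]
      branch[1] choose=2:
        H0 returns 5
        H1 returns [5]
      branch[2] choose=4:
        H0 returns 3
        H1 returns [3]
= [5, 5, 3, 5, 5, 3]

Answer: 6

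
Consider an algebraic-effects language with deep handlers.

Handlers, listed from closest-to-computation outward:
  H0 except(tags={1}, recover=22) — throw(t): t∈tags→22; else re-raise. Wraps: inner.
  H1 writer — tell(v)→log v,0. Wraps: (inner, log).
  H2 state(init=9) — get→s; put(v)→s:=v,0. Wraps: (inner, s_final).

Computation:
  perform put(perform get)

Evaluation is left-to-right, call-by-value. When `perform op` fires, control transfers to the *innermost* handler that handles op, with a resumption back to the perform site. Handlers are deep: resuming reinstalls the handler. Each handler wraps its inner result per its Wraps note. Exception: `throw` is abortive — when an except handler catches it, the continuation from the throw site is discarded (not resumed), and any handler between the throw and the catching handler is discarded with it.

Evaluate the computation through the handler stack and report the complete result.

Answer: ((0, ()), 9)

Step-by-step:
get @ H2 ⇒ 9
put(9) @ H2 ⇒ s:=9
H0 returns 0
H1 returns (0, ())
H2 returns ((0, ()), 9)
= ((0, ()), 9)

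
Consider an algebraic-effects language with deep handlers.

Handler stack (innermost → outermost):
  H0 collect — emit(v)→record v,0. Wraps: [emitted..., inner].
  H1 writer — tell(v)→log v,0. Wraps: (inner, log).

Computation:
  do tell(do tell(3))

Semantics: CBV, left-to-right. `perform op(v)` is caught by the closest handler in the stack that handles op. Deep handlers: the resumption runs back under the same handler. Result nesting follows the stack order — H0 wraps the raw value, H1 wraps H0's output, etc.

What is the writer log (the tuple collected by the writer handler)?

Answer: (3, 0)

Evaluation trace:
tell(3) @ H1 ⇒ log+=3
tell(0) @ H1 ⇒ log+=0
H0 returns [0]
H1 returns ([0], (3, 0))
= ([0], (3, 0))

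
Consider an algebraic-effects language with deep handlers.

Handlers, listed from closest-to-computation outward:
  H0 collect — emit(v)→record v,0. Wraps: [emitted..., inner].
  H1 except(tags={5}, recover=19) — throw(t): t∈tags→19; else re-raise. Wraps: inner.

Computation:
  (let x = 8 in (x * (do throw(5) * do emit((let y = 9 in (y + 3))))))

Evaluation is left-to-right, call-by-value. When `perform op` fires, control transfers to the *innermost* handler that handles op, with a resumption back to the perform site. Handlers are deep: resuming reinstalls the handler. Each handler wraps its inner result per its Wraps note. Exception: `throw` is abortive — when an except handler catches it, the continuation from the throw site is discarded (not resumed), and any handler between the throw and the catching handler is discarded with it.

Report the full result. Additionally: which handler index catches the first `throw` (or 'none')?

Answer: 19 ; first throw caught by: H1

Step-by-step:
throw(5) @ H1 caught ⇒ 19
= 19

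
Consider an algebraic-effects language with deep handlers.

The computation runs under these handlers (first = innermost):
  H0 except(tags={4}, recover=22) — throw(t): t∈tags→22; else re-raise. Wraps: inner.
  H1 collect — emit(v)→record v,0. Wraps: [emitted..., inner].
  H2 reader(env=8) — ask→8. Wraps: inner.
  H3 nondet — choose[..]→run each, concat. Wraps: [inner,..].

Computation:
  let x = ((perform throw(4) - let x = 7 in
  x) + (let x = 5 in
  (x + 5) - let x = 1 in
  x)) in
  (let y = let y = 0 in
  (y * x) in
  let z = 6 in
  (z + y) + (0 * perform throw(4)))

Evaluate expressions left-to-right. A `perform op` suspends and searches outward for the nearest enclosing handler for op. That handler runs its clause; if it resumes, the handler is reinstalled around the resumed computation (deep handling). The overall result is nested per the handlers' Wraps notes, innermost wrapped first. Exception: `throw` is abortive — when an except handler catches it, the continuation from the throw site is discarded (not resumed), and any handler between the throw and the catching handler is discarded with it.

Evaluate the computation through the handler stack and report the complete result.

Answer: [[22]]

Evaluation trace:
throw(4) @ H0 caught ⇒ 22
H1 returns [22]
H2 returns [22]
H3 returns [[22]]
= [[22]]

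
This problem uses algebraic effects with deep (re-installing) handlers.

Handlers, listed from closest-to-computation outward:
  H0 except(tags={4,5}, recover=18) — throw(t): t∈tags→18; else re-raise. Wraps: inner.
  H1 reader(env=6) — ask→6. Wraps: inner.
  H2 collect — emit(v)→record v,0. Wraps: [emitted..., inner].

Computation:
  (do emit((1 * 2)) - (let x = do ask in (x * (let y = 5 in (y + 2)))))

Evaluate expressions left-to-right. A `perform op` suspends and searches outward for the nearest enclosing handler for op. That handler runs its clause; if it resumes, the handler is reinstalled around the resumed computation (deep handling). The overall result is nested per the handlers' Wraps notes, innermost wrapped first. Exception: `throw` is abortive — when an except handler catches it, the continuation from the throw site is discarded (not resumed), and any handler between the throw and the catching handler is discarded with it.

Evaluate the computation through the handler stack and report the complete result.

Step-by-step:
emit(2) @ H2 ⇒ out+=2
ask @ H1 ⇒ 6
H0 returns -42
H1 returns -42
H2 returns [2, -42]
= [2, -42]

Answer: [2, -42]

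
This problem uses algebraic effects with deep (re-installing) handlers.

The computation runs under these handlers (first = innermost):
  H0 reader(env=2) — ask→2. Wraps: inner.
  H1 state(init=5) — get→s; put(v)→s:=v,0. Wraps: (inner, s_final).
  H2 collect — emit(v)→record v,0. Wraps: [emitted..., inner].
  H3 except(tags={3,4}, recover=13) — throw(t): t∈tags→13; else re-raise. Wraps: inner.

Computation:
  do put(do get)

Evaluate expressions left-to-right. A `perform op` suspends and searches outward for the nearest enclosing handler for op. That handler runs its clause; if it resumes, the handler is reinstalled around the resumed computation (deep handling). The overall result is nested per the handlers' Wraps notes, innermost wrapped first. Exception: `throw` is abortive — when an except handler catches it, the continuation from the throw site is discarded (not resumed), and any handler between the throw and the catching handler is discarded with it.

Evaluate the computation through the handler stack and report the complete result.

Answer: [(0, 5)]

Step-by-step:
get @ H1 ⇒ 5
put(5) @ H1 ⇒ s:=5
H0 returns 0
H1 returns (0, 5)
H2 returns [(0, 5)]
H3 returns [(0, 5)]
= [(0, 5)]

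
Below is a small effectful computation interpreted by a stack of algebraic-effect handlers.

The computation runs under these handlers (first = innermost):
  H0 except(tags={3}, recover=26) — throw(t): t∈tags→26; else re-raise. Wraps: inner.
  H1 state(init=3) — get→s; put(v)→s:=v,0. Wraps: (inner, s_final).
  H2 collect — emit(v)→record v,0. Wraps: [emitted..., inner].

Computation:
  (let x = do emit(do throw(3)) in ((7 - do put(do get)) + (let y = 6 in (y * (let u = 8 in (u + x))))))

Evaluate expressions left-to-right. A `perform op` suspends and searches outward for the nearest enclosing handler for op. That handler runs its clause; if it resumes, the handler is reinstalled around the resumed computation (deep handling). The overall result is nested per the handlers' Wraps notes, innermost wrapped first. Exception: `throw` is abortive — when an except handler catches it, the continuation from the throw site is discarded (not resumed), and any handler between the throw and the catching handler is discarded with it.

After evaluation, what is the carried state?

Answer: 3

Evaluation trace:
throw(3) @ H0 caught ⇒ 26
H1 returns (26, 3)
H2 returns [(26, 3)]
= [(26, 3)]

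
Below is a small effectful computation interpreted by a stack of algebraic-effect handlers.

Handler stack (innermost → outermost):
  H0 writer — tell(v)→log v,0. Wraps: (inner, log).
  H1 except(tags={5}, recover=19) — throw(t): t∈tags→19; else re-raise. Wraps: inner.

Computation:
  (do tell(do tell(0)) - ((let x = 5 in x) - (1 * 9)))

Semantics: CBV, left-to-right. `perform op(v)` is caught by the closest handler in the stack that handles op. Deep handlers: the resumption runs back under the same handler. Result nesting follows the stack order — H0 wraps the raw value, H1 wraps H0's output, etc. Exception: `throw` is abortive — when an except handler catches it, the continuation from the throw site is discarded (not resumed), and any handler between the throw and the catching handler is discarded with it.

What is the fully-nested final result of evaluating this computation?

Step-by-step:
tell(0) @ H0 ⇒ log+=0
tell(0) @ H0 ⇒ log+=0
H0 returns (4, (0, 0))
H1 returns (4, (0, 0))
= (4, (0, 0))

Answer: (4, (0, 0))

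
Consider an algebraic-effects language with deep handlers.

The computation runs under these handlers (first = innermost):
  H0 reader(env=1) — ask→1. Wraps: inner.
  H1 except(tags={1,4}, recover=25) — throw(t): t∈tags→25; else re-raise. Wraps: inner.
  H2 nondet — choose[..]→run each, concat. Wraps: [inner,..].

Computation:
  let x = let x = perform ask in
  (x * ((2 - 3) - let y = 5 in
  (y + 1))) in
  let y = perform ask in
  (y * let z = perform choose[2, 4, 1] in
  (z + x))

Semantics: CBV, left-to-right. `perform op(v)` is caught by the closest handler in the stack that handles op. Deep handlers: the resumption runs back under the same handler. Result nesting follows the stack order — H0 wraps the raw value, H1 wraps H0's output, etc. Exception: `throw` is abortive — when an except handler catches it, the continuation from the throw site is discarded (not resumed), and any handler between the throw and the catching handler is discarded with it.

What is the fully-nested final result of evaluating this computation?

Working:
ask @ H0 ⇒ 1
ask @ H0 ⇒ 1
choose[2, 4, 1] @ H2
  branch[0] choose=2:
    H0 returns -5
    H1 returns -5
    H2 returns [-5]
  branch[1] choose=4:
    H0 returns -3
    H1 returns -3
    H2 returns [-3]
  branch[2] choose=1:
    H0 returns -6
    H1 returns -6
    H2 returns [-6]
= [-5, -3, -6]

Answer: [-5, -3, -6]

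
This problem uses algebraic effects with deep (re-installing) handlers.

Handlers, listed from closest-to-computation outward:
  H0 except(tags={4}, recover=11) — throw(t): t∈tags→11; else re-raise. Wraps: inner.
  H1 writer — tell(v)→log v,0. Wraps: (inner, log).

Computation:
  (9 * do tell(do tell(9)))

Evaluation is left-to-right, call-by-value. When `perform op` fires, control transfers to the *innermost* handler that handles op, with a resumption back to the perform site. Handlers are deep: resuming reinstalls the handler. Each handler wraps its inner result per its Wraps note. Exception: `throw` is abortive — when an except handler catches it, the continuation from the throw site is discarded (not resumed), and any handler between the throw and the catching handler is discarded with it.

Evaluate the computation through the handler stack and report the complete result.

Working:
tell(9) @ H1 ⇒ log+=9
tell(0) @ H1 ⇒ log+=0
H0 returns 0
H1 returns (0, (9, 0))
= (0, (9, 0))

Answer: (0, (9, 0))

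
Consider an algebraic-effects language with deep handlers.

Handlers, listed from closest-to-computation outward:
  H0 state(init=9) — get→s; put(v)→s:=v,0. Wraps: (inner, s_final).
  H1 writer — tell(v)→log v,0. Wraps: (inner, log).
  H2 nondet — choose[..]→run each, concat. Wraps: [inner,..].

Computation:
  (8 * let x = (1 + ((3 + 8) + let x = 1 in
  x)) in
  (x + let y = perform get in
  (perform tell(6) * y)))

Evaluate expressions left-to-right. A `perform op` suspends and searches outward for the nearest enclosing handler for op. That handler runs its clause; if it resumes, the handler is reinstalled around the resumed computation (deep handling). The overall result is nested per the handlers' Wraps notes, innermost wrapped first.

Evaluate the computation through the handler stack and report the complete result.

Evaluation trace:
get @ H0 ⇒ 9
tell(6) @ H1 ⇒ log+=6
H0 returns (104, 9)
H1 returns ((104, 9), (6))
H2 returns [((104, 9), (6))]
= [((104, 9), (6))]

Answer: [((104, 9), (6))]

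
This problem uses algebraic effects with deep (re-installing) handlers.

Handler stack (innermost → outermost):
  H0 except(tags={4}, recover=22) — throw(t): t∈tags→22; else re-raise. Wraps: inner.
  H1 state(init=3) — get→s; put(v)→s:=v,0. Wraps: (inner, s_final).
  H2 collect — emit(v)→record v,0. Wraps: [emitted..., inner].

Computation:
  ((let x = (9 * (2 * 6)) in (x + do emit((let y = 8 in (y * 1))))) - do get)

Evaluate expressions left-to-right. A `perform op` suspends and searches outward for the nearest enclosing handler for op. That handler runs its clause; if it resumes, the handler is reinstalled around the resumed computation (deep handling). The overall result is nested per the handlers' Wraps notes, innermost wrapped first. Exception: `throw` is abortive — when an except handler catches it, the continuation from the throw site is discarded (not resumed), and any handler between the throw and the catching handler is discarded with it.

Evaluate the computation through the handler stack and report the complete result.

Answer: [8, (105, 3)]

Evaluation trace:
emit(8) @ H2 ⇒ out+=8
get @ H1 ⇒ 3
H0 returns 105
H1 returns (105, 3)
H2 returns [8, (105, 3)]
= [8, (105, 3)]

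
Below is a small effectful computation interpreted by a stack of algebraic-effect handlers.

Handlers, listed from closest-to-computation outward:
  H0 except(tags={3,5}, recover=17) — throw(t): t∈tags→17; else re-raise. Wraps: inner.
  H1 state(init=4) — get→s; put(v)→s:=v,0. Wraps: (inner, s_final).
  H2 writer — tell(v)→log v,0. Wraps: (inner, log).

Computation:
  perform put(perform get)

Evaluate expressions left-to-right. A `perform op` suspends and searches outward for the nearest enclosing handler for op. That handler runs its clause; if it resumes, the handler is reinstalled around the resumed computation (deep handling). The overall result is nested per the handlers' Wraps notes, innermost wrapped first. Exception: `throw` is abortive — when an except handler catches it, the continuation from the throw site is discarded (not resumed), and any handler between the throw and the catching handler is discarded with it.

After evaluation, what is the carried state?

Answer: 4

Working:
get @ H1 ⇒ 4
put(4) @ H1 ⇒ s:=4
H0 returns 0
H1 returns (0, 4)
H2 returns ((0, 4), ())
= ((0, 4), ())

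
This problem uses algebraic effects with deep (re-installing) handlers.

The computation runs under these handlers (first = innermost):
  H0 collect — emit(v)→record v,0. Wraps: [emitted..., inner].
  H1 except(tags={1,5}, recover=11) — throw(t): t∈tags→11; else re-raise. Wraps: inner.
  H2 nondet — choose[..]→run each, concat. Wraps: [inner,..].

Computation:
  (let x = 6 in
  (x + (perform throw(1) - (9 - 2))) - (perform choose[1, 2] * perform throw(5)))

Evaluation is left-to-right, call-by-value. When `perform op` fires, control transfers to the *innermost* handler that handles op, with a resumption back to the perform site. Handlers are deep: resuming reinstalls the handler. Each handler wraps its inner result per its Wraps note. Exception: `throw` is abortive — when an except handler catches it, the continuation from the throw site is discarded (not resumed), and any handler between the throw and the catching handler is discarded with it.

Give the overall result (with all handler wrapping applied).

Answer: [11]

Step-by-step:
throw(1) @ H1 caught ⇒ 11
H2 returns [11]
= [11]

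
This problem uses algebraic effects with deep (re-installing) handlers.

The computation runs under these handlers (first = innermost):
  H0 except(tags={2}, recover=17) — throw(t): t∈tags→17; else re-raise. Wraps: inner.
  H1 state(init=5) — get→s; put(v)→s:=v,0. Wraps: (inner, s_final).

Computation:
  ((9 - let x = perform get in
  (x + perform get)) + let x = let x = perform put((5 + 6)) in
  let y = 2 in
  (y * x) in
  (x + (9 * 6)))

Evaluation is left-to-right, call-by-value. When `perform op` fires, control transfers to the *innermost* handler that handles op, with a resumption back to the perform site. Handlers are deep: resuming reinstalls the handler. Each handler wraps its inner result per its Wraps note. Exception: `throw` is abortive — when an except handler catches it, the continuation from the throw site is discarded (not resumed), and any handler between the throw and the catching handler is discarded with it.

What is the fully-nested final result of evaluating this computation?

Step-by-step:
get @ H1 ⇒ 5
get @ H1 ⇒ 5
put(11) @ H1 ⇒ s:=11
H0 returns 53
H1 returns (53, 11)
= (53, 11)

Answer: (53, 11)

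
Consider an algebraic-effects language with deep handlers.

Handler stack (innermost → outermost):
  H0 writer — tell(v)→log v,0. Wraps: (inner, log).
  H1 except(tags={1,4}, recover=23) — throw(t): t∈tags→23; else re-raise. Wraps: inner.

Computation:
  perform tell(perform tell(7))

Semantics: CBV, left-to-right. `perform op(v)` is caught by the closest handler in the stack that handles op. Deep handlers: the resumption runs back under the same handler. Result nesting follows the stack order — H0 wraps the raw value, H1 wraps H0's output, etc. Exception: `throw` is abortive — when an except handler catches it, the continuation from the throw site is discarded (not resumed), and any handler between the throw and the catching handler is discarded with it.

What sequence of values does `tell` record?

Evaluation trace:
tell(7) @ H0 ⇒ log+=7
tell(0) @ H0 ⇒ log+=0
H0 returns (0, (7, 0))
H1 returns (0, (7, 0))
= (0, (7, 0))

Answer: (7, 0)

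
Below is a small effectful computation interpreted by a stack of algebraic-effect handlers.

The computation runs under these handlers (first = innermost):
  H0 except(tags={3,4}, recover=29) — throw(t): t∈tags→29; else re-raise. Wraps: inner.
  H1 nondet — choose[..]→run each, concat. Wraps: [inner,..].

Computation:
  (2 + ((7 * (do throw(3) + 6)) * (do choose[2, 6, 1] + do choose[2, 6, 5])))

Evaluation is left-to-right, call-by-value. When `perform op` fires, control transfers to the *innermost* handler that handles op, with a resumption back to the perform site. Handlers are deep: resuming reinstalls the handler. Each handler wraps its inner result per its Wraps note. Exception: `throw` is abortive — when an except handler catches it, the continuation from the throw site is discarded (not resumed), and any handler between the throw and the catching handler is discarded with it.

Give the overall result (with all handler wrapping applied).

Answer: [29]

Step-by-step:
throw(3) @ H0 caught ⇒ 29
H1 returns [29]
= [29]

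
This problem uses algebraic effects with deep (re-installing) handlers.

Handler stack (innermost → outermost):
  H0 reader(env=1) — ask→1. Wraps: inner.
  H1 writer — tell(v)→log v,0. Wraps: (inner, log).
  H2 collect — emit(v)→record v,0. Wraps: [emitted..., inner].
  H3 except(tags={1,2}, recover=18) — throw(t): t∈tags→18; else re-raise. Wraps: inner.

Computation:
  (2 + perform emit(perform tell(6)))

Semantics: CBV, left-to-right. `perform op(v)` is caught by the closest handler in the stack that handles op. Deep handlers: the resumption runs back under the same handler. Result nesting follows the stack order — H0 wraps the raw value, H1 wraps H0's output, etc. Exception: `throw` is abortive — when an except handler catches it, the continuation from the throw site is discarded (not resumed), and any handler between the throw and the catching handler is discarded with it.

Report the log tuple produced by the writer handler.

Answer: (6)

Evaluation trace:
tell(6) @ H1 ⇒ log+=6
emit(0) @ H2 ⇒ out+=0
H0 returns 2
H1 returns (2, (6))
H2 returns [0, (2, (6))]
H3 returns [0, (2, (6))]
= [0, (2, (6))]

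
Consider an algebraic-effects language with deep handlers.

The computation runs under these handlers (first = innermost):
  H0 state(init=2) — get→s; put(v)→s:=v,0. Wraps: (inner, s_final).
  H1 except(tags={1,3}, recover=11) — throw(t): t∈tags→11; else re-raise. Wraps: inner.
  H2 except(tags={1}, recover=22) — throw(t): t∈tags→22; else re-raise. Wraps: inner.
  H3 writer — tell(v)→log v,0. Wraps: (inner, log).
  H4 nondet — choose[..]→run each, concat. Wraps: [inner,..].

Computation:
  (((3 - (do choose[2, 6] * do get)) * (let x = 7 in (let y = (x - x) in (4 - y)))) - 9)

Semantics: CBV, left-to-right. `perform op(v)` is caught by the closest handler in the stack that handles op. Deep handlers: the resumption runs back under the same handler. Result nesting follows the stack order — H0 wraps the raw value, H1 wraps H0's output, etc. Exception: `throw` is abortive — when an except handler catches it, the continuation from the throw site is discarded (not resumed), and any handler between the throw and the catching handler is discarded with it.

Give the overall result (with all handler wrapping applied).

Answer: [((-13, 2), ()), ((-45, 2), ())]

Step-by-step:
choose[2, 6] @ H4
  branch[0] choose=2:
    get @ H0 ⇒ 2
    H0 returns (-13, 2)
    H1 returns (-13, 2)
    H2 returns (-13, 2)
    H3 returns ((-13, 2), ())
    H4 returns [((-13, 2), ())]
  branch[1] choose=6:
    get @ H0 ⇒ 2
    H0 returns (-45, 2)
    H1 returns (-45, 2)
    H2 returns (-45, 2)
    H3 returns ((-45, 2), ())
    H4 returns [((-45, 2), ())]
= [((-13, 2), ()), ((-45, 2), ())]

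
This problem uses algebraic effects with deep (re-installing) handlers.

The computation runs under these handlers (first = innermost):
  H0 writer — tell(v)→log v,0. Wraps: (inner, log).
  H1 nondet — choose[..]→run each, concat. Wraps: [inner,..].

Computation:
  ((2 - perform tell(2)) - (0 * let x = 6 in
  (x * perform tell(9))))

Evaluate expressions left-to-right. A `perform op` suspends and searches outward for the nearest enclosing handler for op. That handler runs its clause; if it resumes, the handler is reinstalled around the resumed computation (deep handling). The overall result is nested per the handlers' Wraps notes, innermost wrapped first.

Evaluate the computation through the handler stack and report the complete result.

Step-by-step:
tell(2) @ H0 ⇒ log+=2
tell(9) @ H0 ⇒ log+=9
H0 returns (2, (2, 9))
H1 returns [(2, (2, 9))]
= [(2, (2, 9))]

Answer: [(2, (2, 9))]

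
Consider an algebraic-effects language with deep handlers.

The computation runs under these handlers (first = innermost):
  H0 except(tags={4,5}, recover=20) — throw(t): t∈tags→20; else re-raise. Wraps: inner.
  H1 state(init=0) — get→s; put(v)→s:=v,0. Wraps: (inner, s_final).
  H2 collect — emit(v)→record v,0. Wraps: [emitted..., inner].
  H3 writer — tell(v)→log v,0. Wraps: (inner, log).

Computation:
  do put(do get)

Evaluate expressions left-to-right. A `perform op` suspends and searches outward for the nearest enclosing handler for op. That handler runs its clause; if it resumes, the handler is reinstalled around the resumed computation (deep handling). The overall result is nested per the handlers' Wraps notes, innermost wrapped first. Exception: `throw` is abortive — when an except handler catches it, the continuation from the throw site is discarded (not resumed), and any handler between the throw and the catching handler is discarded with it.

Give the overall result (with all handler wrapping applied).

Answer: ([(0, 0)], ())

Evaluation trace:
get @ H1 ⇒ 0
put(0) @ H1 ⇒ s:=0
H0 returns 0
H1 returns (0, 0)
H2 returns [(0, 0)]
H3 returns ([(0, 0)], ())
= ([(0, 0)], ())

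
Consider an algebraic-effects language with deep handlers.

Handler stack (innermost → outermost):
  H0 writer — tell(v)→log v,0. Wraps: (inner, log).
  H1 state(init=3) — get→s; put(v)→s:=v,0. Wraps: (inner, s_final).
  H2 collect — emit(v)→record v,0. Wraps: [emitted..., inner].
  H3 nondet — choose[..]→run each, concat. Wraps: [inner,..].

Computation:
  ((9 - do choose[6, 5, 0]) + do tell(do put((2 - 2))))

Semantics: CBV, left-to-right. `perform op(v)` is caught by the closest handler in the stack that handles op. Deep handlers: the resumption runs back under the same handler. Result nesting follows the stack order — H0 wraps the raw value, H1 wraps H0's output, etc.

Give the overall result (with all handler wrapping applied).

Answer: [[((3, (0)), 0)], [((4, (0)), 0)], [((9, (0)), 0)]]

Working:
choose[6, 5, 0] @ H3
  branch[0] choose=6:
    put(0) @ H1 ⇒ s:=0
    tell(0) @ H0 ⇒ log+=0
    H0 returns (3, (0))
    H1 returns ((3, (0)), 0)
    H2 returns [((3, (0)), 0)]
    H3 returns [[((3, (0)), 0)]]
  branch[1] choose=5:
    put(0) @ H1 ⇒ s:=0
    tell(0) @ H0 ⇒ log+=0
    H0 returns (4, (0))
    H1 returns ((4, (0)), 0)
    H2 returns [((4, (0)), 0)]
    H3 returns [[((4, (0)), 0)]]
  branch[2] choose=0:
    put(0) @ H1 ⇒ s:=0
    tell(0) @ H0 ⇒ log+=0
    H0 returns (9, (0))
    H1 returns ((9, (0)), 0)
    H2 returns [((9, (0)), 0)]
    H3 returns [[((9, (0)), 0)]]
= [[((3, (0)), 0)], [((4, (0)), 0)], [((9, (0)), 0)]]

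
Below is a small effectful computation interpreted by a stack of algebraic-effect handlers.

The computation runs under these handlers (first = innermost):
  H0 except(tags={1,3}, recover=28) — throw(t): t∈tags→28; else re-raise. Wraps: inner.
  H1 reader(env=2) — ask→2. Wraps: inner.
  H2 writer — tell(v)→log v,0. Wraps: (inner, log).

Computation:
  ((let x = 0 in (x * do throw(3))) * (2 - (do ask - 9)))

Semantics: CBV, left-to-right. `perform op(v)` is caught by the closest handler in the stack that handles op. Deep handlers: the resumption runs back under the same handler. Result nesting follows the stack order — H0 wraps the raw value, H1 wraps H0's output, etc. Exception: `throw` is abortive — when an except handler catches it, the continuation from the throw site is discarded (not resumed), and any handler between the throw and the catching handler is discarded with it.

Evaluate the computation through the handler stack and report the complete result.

Working:
throw(3) @ H0 caught ⇒ 28
H1 returns 28
H2 returns (28, ())
= (28, ())

Answer: (28, ())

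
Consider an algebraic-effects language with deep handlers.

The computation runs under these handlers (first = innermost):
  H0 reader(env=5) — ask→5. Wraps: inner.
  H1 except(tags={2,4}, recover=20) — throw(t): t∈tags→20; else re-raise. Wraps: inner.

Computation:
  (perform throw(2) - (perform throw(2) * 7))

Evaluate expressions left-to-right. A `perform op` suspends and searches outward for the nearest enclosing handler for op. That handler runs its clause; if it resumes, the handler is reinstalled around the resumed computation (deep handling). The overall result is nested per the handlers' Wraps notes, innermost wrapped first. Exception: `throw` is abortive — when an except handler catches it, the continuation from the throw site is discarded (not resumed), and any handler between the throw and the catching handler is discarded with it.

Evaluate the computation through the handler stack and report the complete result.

Answer: 20

Step-by-step:
throw(2) @ H1 caught ⇒ 20
= 20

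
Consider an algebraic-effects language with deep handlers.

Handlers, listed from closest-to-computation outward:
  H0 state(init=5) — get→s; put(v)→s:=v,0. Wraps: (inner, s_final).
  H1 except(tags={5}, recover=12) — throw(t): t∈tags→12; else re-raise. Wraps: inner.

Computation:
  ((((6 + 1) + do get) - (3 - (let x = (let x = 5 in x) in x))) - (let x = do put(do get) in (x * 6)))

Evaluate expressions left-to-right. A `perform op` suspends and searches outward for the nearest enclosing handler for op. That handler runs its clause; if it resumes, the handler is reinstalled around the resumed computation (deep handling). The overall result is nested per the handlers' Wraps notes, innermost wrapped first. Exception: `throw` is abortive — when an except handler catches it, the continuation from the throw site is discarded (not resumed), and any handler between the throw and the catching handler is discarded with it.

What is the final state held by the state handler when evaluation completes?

Step-by-step:
get @ H0 ⇒ 5
get @ H0 ⇒ 5
put(5) @ H0 ⇒ s:=5
H0 returns (14, 5)
H1 returns (14, 5)
= (14, 5)

Answer: 5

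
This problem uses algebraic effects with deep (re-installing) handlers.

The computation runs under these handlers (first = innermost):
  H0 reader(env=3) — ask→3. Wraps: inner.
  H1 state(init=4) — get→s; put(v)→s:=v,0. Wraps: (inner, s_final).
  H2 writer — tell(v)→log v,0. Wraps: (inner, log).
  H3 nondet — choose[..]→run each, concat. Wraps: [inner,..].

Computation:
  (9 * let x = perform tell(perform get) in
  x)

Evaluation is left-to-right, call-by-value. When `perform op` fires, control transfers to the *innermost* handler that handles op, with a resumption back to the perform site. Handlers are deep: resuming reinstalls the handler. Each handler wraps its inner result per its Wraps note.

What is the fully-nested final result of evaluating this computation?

Working:
get @ H1 ⇒ 4
tell(4) @ H2 ⇒ log+=4
H0 returns 0
H1 returns (0, 4)
H2 returns ((0, 4), (4))
H3 returns [((0, 4), (4))]
= [((0, 4), (4))]

Answer: [((0, 4), (4))]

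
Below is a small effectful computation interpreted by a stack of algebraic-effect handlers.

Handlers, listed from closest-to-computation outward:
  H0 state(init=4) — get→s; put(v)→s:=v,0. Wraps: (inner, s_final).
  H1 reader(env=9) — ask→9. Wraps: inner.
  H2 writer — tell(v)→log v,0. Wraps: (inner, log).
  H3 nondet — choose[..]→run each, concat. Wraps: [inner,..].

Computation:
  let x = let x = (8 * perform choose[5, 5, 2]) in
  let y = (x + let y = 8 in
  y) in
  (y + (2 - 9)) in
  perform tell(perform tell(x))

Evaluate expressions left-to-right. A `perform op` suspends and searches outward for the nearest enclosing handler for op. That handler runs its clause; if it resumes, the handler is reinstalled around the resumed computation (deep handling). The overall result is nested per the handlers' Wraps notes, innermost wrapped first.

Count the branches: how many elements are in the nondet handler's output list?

Evaluation trace:
choose[5, 5, 2] @ H3
  branch[0] choose=5:
    tell(41) @ H2 ⇒ log+=41
    tell(0) @ H2 ⇒ log+=0
    H0 returns (0, 4)
    H1 returns (0, 4)
    H2 returns ((0, 4), (41, 0))
    H3 returns [((0, 4), (41, 0))]
  branch[1] choose=5:
    tell(41) @ H2 ⇒ log+=41
    tell(0) @ H2 ⇒ log+=0
    H0 returns (0, 4)
    H1 returns (0, 4)
    H2 returns ((0, 4), (41, 0))
    H3 returns [((0, 4), (41, 0))]
  branch[2] choose=2:
    tell(17) @ H2 ⇒ log+=17
    tell(0) @ H2 ⇒ log+=0
    H0 returns (0, 4)
    H1 returns (0, 4)
    H2 returns ((0, 4), (17, 0))
    H3 returns [((0, 4), (17, 0))]
= [((0, 4), (41, 0)), ((0, 4), (41, 0)), ((0, 4), (17, 0))]

Answer: 3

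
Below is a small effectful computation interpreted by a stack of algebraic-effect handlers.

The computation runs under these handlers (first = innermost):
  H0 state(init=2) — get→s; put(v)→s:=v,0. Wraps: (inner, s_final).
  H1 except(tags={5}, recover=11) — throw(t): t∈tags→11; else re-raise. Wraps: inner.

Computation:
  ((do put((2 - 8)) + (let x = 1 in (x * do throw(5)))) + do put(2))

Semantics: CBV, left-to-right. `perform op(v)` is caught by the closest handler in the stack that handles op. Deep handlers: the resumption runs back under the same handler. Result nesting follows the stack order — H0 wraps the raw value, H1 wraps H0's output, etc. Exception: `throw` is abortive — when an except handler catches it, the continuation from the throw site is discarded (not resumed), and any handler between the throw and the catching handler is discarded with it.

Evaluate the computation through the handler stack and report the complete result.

Answer: 11

Step-by-step:
put(-6) @ H0 ⇒ s:=-6
throw(5) @ H1 caught ⇒ 11
= 11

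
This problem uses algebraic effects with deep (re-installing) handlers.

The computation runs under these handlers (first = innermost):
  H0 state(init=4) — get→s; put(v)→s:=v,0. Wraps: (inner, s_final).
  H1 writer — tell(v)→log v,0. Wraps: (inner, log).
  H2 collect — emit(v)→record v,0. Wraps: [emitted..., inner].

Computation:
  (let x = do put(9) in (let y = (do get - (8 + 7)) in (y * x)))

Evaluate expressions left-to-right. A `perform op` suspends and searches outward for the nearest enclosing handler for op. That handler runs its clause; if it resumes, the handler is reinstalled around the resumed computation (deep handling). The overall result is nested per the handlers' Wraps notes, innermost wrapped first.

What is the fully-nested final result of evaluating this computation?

Answer: [((0, 9), ())]

Working:
put(9) @ H0 ⇒ s:=9
get @ H0 ⇒ 9
H0 returns (0, 9)
H1 returns ((0, 9), ())
H2 returns [((0, 9), ())]
= [((0, 9), ())]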